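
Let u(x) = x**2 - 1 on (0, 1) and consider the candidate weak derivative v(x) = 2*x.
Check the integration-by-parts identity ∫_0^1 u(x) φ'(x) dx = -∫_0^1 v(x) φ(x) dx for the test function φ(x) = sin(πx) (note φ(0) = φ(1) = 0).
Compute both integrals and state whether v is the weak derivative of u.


LHS = -2/π, RHS = -2/π. Yes, v = u' weakly.

u(x) = x**2 - 1, classical derivative u'(x) = 2*x.
φ(x) = sin(πx), so φ'(x) = π*cos(π*x).
Note φ(0) = φ(1) = 0, so the boundary term u·φ vanishes.
LHS = ∫_0^1 u(x) φ'(x) dx = ∫_0^1 (π*x^2*cos(π*x) - π*cos(π*x)) dx. Term by term:
  ∫_0^1 -π*cos(π*x) dx = 0;  ∫_0^1 π*x^2*cos(π*x) dx = -2/π.
Sum: 0 − 2/π = -2/π.
So LHS = -2/π.
∫_0^1 v(x) φ(x) dx = ∫_0^1 (2*x*sin(π*x)) dx. Term by term:
  ∫_0^1 2*x*sin(π*x) dx = 2/π.
So RHS = -∫_0^1 v(x) φ(x) dx = -2/π.
LHS = RHS, so the identity holds for this test φ.
Moreover u is smooth here and v(x) = u'(x) = 2*x pointwise, so the identity holds for every test function. Hence v is the weak derivative of u.


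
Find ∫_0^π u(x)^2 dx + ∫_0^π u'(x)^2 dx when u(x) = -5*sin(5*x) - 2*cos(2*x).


||u||_{H^1(0,π)}^2 = 1000/21 + 335*π

u'(x) = 4*sin(2*x) - 25*cos(5*x).
Expand u² and (u')² and integrate term by term on (0, π), using: for integers n ≥ 1, ∫_0^π sin²(nx) dx = ∫_0^π cos²(nx) dx = π/2; for n ≠ n', ∫_0^π sin(nx)sin(n'x) dx = ∫_0^π cos(nx)cos(n'x) dx = 0; and by product-to-sum, ∫_0^π sin(nx)cos(n'x) dx = ½∫_0^π [sin((n+n')x) + sin((n−n')x)] dx, which is 0 when n+n' is even and 2n/(n²−n'²) when n+n' is odd (it need not vanish on (0, π)).
  u² squared terms: (-5)²·∫sin(5x)² dx = 25·π/2 = 25*π/2;  (-2)²·∫cos(2x)² dx = 4·π/2 = 2*π.
  u² cross terms: 2·(-5)·(-2)·∫sin(5x)·cos(2x) dx = 20·(10/21) = 200/21.
  So ∫_0^π u² dx = 25*π/2 + 2*π + 200/21 = 200/21 + 29*π/2.
  (u')² squared terms: (-25)²·∫cos(5x)² dx = 625·π/2 = 625*π/2;  (4)²·∫sin(2x)² dx = 16·π/2 = 8*π.
  (u')² cross terms: 2·(-25)·(4)·∫cos(5x)·sin(2x) dx = -200·(-4/21) = 800/21.
  So ∫_0^π (u')² dx = 625*π/2 + 8*π + 800/21 = 800/21 + 641*π/2.
||u||_{H^1}^2 = (200/21 + 29*π/2) + (800/21 + 641*π/2) = 1000/21 + 335*π.


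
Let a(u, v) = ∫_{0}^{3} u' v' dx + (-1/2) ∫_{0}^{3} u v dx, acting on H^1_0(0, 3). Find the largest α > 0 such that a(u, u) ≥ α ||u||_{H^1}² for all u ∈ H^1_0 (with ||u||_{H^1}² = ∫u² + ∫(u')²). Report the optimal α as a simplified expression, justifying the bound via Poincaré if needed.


α = (-9/2 + π^2)/(9 + π^2)

Coercivity of a(·,·) on H^1_0(0, 3) means a(u, u) ≥ α ||u||_{H^1}² for every u ∈ H^1_0.
The interval has length L = 3, and Poincaré/coercivity depend only on L. Here a(u, u) = ∫(u')² + (-1/2)·∫u².
Here c = -1/2 < 0 with |c| < (π/L)² = π^2/9, so coercivity still holds. The condition a(u,u) ≥ α||u||_{H^1}² reads (1−α)∫(u')² ≥ (α−c)∫u². Any admissible α is ≤ 1 (rapidly oscillating u have ∫u²/∫(u')² → 0), and α = 1 would force 0 ≥ (1−c)∫u², impossible since c < 1; so 1−α > 0. By the sharp Poincaré inequality on H^1_0 of an interval of length L, ∫(u')² ≥ (π/L)²∫u² with equality for the first sine mode sin(π(x−x₀)/L) (x₀ the left endpoint), so the inequality holds for all u iff (1−α)(π/L)² ≥ α − c, i.e. α ≤ ((π/L)² + c)/((π/L)² + 1) = (1 + c(L/π)²)/(1 + (L/π)²). (Direct route, valid since c ≤ 0: Poincaré gives c∫u² ≥ c(L/π)²∫(u')², so a(u,u) ≥ (1 + c(L/π)²)∫(u')², while ||u||_{H^1}² ≤ (1 + (L/π)²)∫(u')²; dividing yields the same α.) With (π/L)² = π^2/9 and c = -1/2, the largest admissible constant is α = ((π/L)² + c)/((π/L)² + 1).
Simplifying, α = (-9/2 + π^2)/(9 + π^2).


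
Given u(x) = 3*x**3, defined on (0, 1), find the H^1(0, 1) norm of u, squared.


||u||_{H^1}^2 = 612/35

The H^1 norm (squared) on an interval (0, L) is
  ||u||_{H^1}^2 = ∫_0^L u(x)^2 dx + ∫_0^L u'(x)^2 dx.
Compute u'(x) = 9*x**2.
Then u(x)^2 = 9*x**6 and u'(x)^2 = 81*x**4.
Integrate each monomial from 0 to 1 using ∫_0^1 c·x^n dx = c·1^(n+1)/(n+1):
  ∫_0^1 u(x)^2 dx = ∫_0^1 (9*x^6) dx. Term by term:
    ∫_0^1 9*x^6 dx = 9/7.
  ∫_0^1 u'(x)^2 dx = ∫_0^1 (81*x^4) dx. Term by term:
    ∫_0^1 81*x^4 dx = 81/5.
Adding: ||u||_{H^1}^2 = 9/7 + 81/5 = 612/35.


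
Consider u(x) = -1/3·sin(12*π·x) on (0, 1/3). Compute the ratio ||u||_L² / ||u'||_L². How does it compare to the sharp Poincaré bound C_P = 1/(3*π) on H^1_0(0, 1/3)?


||u||_L² / ||u'||_L² = 1/(12*π) < C_P = 1/(3*π).

u(x) = -1/3·sin(12*π·x), so u'(x) = -4*π*cos(12*π*x).
Writing u(x) = A·sin(kπx/L) with A = -1/3 and k = 4, use ∫_0^L sin²(kπx/L) dx = L/2 and ∫_0^L cos²(kπx/L) dx = L/2.
u² = 1/9·sin²(12*π·x) and (u')² = 16*π^2·cos²(12*π·x), and each of sin², cos² integrates to L/2 = 1/6 over (0, 1/3).
∫_0^1/3 u² dx = 1/54, so ||u||_L² = sqrt(6)/18.
∫_0^1/3 (u')² dx = 8*π^2/3, so ||u'||_L² = 2*sqrt(6)*π/3.
Ratio ||u||_L² / ||u'||_L² = 1/(12*π).
Sharp Poincaré constant on H^1_0(0, 1/3) is C_P = L/π = 1/(3*π), achieved by sin(3*π·x).
This is the k = 4 harmonic; the ratio L/(kπ) is strictly less than C_P = L/π, consistent with the sharp inequality ||u||_L² ≤ C_P ||u'||_L².


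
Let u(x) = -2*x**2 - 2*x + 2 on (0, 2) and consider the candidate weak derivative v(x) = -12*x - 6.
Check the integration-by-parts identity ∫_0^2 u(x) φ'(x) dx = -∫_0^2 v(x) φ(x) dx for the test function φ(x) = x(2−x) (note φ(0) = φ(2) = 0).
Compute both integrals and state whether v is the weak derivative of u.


LHS = 8, RHS = 24. No, v is not the weak derivative of u.

u(x) = -2*x**2 - 2*x + 2, classical derivative u'(x) = -4*x - 2.
φ(x) = x(2−x), so φ'(x) = 2 - 2*x.
Note φ(0) = φ(2) = 0, so the boundary term u·φ vanishes.
LHS = ∫_0^2 u(x) φ'(x) dx = ∫_0^2 (4*x^3 - 8*x + 4) dx. Term by term:
  ∫_0^2 4*x^3 dx = 16;  ∫_0^2 -8*x dx = -16;  ∫_0^2 4 dx = 8.
Sum: 16 − 16 + 8 = 8.
So LHS = 8.
∫_0^2 v(x) φ(x) dx = ∫_0^2 (12*x^3 - 18*x^2 - 12*x) dx. Term by term:
  ∫_0^2 12*x^3 dx = 48;  ∫_0^2 -18*x^2 dx = -48;  ∫_0^2 -12*x dx = -24.
Sum: 48 − 48 − 24 = -24.
So RHS = -∫_0^2 v(x) φ(x) dx = 24.
LHS − RHS = -16 ≠ 0, so the identity fails.
(For a valid weak derivative the identity must hold for EVERY test function, in particular this one. The failure shows v is NOT the weak derivative of u.)
Correct weak derivative would be u'(x) = -4*x - 2.


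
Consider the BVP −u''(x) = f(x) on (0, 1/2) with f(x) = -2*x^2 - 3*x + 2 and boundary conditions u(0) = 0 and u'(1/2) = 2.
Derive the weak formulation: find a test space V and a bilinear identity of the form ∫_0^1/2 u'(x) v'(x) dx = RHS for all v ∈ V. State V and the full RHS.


V = {v ∈ H^1(0, 1/2) : v(0) = 0} (test functions vanish at x = 0 where u is specified); weak form: ∫_0^1/2 u'v' dx = ∫_0^1/2 (-2*x^2 - 3*x + 2) v dx + 2·v(1/2) for all v ∈ V.

Multiply both sides by a test function v and integrate from 0 to 1/2:
  ∫_0^1/2 −u''(x) v(x) dx = ∫_0^1/2 f(x) v(x) dx.
Integrate the LHS by parts once:
  ∫_0^1/2 −u'' v dx = −[u'(x) v(x)]_0^1/2 + ∫_0^1/2 u'(x) v'(x) dx.
Thus ∫_0^1/2 u'(x) v'(x) dx = ∫_0^1/2 f(x) v(x) dx + [u'(x) v(x)]_0^1/2.
Choose V so that boundary terms are either known or forced to vanish.
Mixed BC: u(0) = 0 (Dirichlet) and u'(1/2) = 2 (Neumann). Define V = {v ∈ H^1(0, 1/2) : v(0) = 0}. Then [u' v]_0^1/2 = u'(1/2)·v(1/2) − u'(0)·0 = 2·v(1/2).
Weak formulation: find u (satisfying any essential BC) such that ∫_0^1/2 u'(x) v'(x) dx = ∫_0^1/2 f v dx + 2·v(1/2) for all v ∈ V (Dirichlet at 0 absorbed into V; Neumann datum at x = 1/2 contributes the boundary term).
Substituting f(x) = -2*x^2 - 3*x + 2, the right-hand side is ∫_0^1/2 (-2*x^2 - 3*x + 2) v dx + 2·v(1/2).


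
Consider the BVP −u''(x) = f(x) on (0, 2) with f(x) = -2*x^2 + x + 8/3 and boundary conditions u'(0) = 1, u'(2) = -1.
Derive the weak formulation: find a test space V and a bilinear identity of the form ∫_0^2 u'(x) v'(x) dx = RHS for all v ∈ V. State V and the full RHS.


V = H^1(0, 2) (v unrestricted at boundary; u is determined up to an additive constant); weak form: ∫_0^2 u'v' dx = ∫_0^2 (-2*x^2 + x + 8/3) v dx − v(2) − v(0) for all v ∈ V.

Multiply both sides by a test function v and integrate from 0 to 2:
  ∫_0^2 −u''(x) v(x) dx = ∫_0^2 f(x) v(x) dx.
Integrate the LHS by parts once:
  ∫_0^2 −u'' v dx = −[u'(x) v(x)]_0^2 + ∫_0^2 u'(x) v'(x) dx.
Thus ∫_0^2 u'(x) v'(x) dx = ∫_0^2 f(x) v(x) dx + [u'(x) v(x)]_0^2.
Choose V so that boundary terms are either known or forced to vanish.
u has inhomogeneous Neumann u'(0) = 1, u'(2) = -1. [u' v]_0^2 = (-1)·v(2) − (1)·v(0) = − v(2) − v(0). Take V = H^1(0, 2); boundary term becomes part of RHS.
Weak formulation: find u (satisfying any essential BC) such that ∫_0^2 u'(x) v'(x) dx = ∫_0^2 f v dx − v(2) − v(0) for all v ∈ V (Neumann data are natural BCs: they enter the RHS as boundary terms).
Substituting f(x) = -2*x^2 + x + 8/3, the right-hand side is ∫_0^2 (-2*x^2 + x + 8/3) v dx − v(2) − v(0).
Compatibility check (pure Neumann): taking v ≡ 1 ∈ V gives 0 = ∫_0^2 f dx + (-1) − (1), i.e. ∫_0^2 f dx must equal u'(0) − u'(2) = 2. Indeed ∫_0^2 (-2*x^2 + x + 8/3) dx = 2, so the data are compatible. The solution is then unique only up to an additive constant (fix it e.g. by requiring ∫_0^2 u dx = 0).


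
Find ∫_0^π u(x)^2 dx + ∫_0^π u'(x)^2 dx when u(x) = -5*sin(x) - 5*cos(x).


||u||_{H^1(0,π)}^2 = 50*π

u'(x) = 5*sin(x) - 5*cos(x).
Expand u² and (u')² and integrate term by term on (0, π), using: for integers n ≥ 1, ∫_0^π sin²(nx) dx = ∫_0^π cos²(nx) dx = π/2; for n ≠ n', ∫_0^π sin(nx)sin(n'x) dx = ∫_0^π cos(nx)cos(n'x) dx = 0; and by product-to-sum, ∫_0^π sin(nx)cos(n'x) dx = ½∫_0^π [sin((n+n')x) + sin((n−n')x)] dx, which is 0 when n+n' is even and 2n/(n²−n'²) when n+n' is odd (it need not vanish on (0, π)).
  u² squared terms: (-5)²·∫cos(x)² dx = 25·π/2 = 25*π/2;  (-5)²·∫sin(x)² dx = 25·π/2 = 25*π/2.
  u² cross terms: 2·(-5)·(-5)·∫cos(x)·sin(x) dx = 50·(0) = 0.
  So ∫_0^π u² dx = 25*π/2 + 25*π/2 + 0 = 25*π.
  (u')² squared terms: (-5)²·∫cos(x)² dx = 25·π/2 = 25*π/2;  (5)²·∫sin(x)² dx = 25·π/2 = 25*π/2.
  (u')² cross terms: 2·(-5)·(5)·∫cos(x)·sin(x) dx = -50·(0) = 0.
  So ∫_0^π (u')² dx = 25*π/2 + 25*π/2 + 0 = 25*π.
||u||_{H^1}^2 = (25*π) + (25*π) = 50*π.


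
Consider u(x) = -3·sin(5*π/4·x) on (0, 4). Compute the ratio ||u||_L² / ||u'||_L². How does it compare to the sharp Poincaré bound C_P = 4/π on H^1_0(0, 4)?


||u||_L² / ||u'||_L² = 4/(5*π) < C_P = 4/π.

u(x) = -3·sin(5*π/4·x), so u'(x) = -15*π*cos(5*π*x/4)/4.
Writing u(x) = A·sin(kπx/L) with A = -3 and k = 5, use ∫_0^L sin²(kπx/L) dx = L/2 and ∫_0^L cos²(kπx/L) dx = L/2.
u² = 9·sin²(5*π/4·x) and (u')² = 225*π^2/16·cos²(5*π/4·x), and each of sin², cos² integrates to L/2 = 2 over (0, 4).
∫_0^4 u² dx = 18, so ||u||_L² = 3*sqrt(2).
∫_0^4 (u')² dx = 225*π^2/8, so ||u'||_L² = 15*sqrt(2)*π/4.
Ratio ||u||_L² / ||u'||_L² = 4/(5*π).
Sharp Poincaré constant on H^1_0(0, 4) is C_P = L/π = 4/π, achieved by sin(π/4·x).
This is the k = 5 harmonic; the ratio L/(kπ) is strictly less than C_P = L/π, consistent with the sharp inequality ||u||_L² ≤ C_P ||u'||_L².


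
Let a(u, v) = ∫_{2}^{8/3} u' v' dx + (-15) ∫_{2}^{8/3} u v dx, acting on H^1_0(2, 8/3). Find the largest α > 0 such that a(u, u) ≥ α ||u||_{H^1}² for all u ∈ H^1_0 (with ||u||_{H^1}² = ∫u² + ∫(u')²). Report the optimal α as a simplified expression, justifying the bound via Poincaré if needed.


α = 3*(-20 + 3*π^2)/(4 + 9*π^2)

Coercivity of a(·,·) on H^1_0(2, 8/3) means a(u, u) ≥ α ||u||_{H^1}² for every u ∈ H^1_0.
The interval has length L = 2/3, and Poincaré/coercivity depend only on L. Here a(u, u) = ∫(u')² + (-15)·∫u².
Here c = -15 < 0 with |c| < (π/L)² = 9*π^2/4, so coercivity still holds. The condition a(u,u) ≥ α||u||_{H^1}² reads (1−α)∫(u')² ≥ (α−c)∫u². Any admissible α is ≤ 1 (rapidly oscillating u have ∫u²/∫(u')² → 0), and α = 1 would force 0 ≥ (1−c)∫u², impossible since c < 1; so 1−α > 0. By the sharp Poincaré inequality on H^1_0 of an interval of length L, ∫(u')² ≥ (π/L)²∫u² with equality for the first sine mode sin(π(x−x₀)/L) (x₀ the left endpoint), so the inequality holds for all u iff (1−α)(π/L)² ≥ α − c, i.e. α ≤ ((π/L)² + c)/((π/L)² + 1) = (1 + c(L/π)²)/(1 + (L/π)²). (Direct route, valid since c ≤ 0: Poincaré gives c∫u² ≥ c(L/π)²∫(u')², so a(u,u) ≥ (1 + c(L/π)²)∫(u')², while ||u||_{H^1}² ≤ (1 + (L/π)²)∫(u')²; dividing yields the same α.) With (π/L)² = 9*π^2/4 and c = -15, the largest admissible constant is α = ((π/L)² + c)/((π/L)² + 1).
Simplifying, α = 3*(-20 + 3*π^2)/(4 + 9*π^2).


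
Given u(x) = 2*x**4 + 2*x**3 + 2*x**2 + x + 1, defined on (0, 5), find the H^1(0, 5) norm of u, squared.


||u||_{H^1}^2 = 155667005/63

The H^1 norm (squared) on an interval (0, L) is
  ||u||_{H^1}^2 = ∫_0^L u(x)^2 dx + ∫_0^L u'(x)^2 dx.
Compute u'(x) = 8*x**3 + 6*x**2 + 4*x + 1.
Then u(x)^2 = 4*x**8 + 8*x**7 + 12*x**6 + 12*x**5 + 12*x**4 + 8*x**3 + 5*x**2 + 2*x + 1 and u'(x)^2 = 64*x**6 + 96*x**5 + 100*x**4 + 64*x**3 + 28*x**2 + 8*x + 1.
Integrate each monomial from 0 to 5 using ∫_0^5 c·x^n dx = c·5^(n+1)/(n+1):
  ∫_0^5 u(x)^2 dx = ∫_0^5 (4*x^8 + 8*x^7 + 12*x^6 + 12*x^5 + 12*x^4 + 8*x^3 + 5*x^2 + 2*x + 1) dx. Term by term:
    ∫_0^5 4*x^8 dx = 7812500/9;  ∫_0^5 8*x^7 dx = 390625;  ∫_0^5 12*x^6 dx = 937500/7;
    ∫_0^5 12*x^5 dx = 31250;  ∫_0^5 12*x^4 dx = 7500;  ∫_0^5 8*x^3 dx = 1250;
    ∫_0^5 5*x^2 dx = 625/3;  ∫_0^5 2*x dx = 25;  ∫_0^5 1 dx = 5.
  Sum: 7812500/9 + 390625 + 937500/7 + 31250 + 7500 + 1250 + 625/3 + 25 + 5 = 90269390/63.
  ∫_0^5 u'(x)^2 dx = ∫_0^5 (64*x^6 + 96*x^5 + 100*x^4 + 64*x^3 + 28*x^2 + 8*x + 1) dx. Term by term:
    ∫_0^5 64*x^6 dx = 5000000/7;  ∫_0^5 96*x^5 dx = 250000;  ∫_0^5 100*x^4 dx = 62500;
    ∫_0^5 64*x^3 dx = 10000;  ∫_0^5 28*x^2 dx = 3500/3;  ∫_0^5 8*x dx = 100;
    ∫_0^5 1 dx = 5.
  Sum: 5000000/7 + 250000 + 62500 + 10000 + 3500/3 + 100 + 5 = 21799205/21.
Adding: ||u||_{H^1}^2 = 90269390/63 + 21799205/21 = 155667005/63.


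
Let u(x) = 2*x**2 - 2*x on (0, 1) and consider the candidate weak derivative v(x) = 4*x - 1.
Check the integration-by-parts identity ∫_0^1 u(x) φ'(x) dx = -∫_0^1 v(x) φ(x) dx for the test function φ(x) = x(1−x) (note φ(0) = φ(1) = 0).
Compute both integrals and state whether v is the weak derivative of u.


LHS = 0, RHS = -1/6. No, v is not the weak derivative of u.

u(x) = 2*x**2 - 2*x, classical derivative u'(x) = 4*x - 2.
φ(x) = x(1−x), so φ'(x) = 1 - 2*x.
Note φ(0) = φ(1) = 0, so the boundary term u·φ vanishes.
LHS = ∫_0^1 u(x) φ'(x) dx = ∫_0^1 (-4*x^3 + 6*x^2 - 2*x) dx. Term by term:
  ∫_0^1 -4*x^3 dx = -1;  ∫_0^1 6*x^2 dx = 2;  ∫_0^1 -2*x dx = -1.
Sum: -1 + 2 − 1 = 0.
So LHS = 0.
∫_0^1 v(x) φ(x) dx = ∫_0^1 (-4*x^3 + 5*x^2 - x) dx. Term by term:
  ∫_0^1 -4*x^3 dx = -1;  ∫_0^1 5*x^2 dx = 5/3;  ∫_0^1 -x dx = -1/2.
Sum: -1 + 5/3 − 1/2 = 1/6.
So RHS = -∫_0^1 v(x) φ(x) dx = -1/6.
LHS − RHS = 1/6 ≠ 0, so the identity fails.
(For a valid weak derivative the identity must hold for EVERY test function, in particular this one. The failure shows v is NOT the weak derivative of u.)
Correct weak derivative would be u'(x) = 4*x - 2.


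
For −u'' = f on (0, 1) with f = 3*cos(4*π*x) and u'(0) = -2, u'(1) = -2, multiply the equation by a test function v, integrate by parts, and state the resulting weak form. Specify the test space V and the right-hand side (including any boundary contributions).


V = H^1(0, 1) (v unrestricted at boundary; u is determined up to an additive constant); weak form: ∫_0^1 u'v' dx = ∫_0^1 (3*cos(4*π*x)) v dx − 2·v(1) + 2·v(0) for all v ∈ V.

Multiply both sides by a test function v and integrate from 0 to 1:
  ∫_0^1 −u''(x) v(x) dx = ∫_0^1 f(x) v(x) dx.
Integrate the LHS by parts once:
  ∫_0^1 −u'' v dx = −[u'(x) v(x)]_0^1 + ∫_0^1 u'(x) v'(x) dx.
Thus ∫_0^1 u'(x) v'(x) dx = ∫_0^1 f(x) v(x) dx + [u'(x) v(x)]_0^1.
Choose V so that boundary terms are either known or forced to vanish.
u has inhomogeneous Neumann u'(0) = -2, u'(1) = -2. [u' v]_0^1 = (-2)·v(1) − (-2)·v(0) = − 2·v(1) + 2·v(0). Take V = H^1(0, 1); boundary term becomes part of RHS.
Weak formulation: find u (satisfying any essential BC) such that ∫_0^1 u'(x) v'(x) dx = ∫_0^1 f v dx − 2·v(1) + 2·v(0) for all v ∈ V (Neumann data are natural BCs: they enter the RHS as boundary terms).
Substituting f(x) = 3*cos(4*π*x), the right-hand side is ∫_0^1 (3*cos(4*π*x)) v dx − 2·v(1) + 2·v(0).
Compatibility check (pure Neumann): taking v ≡ 1 ∈ V gives 0 = ∫_0^1 f dx + (-2) − (-2), i.e. ∫_0^1 f dx must equal u'(0) − u'(1) = 0. Indeed ∫_0^1 (3*cos(4*π*x)) dx = 0, so the data are compatible. The solution is then unique only up to an additive constant (fix it e.g. by requiring ∫_0^1 u dx = 0).


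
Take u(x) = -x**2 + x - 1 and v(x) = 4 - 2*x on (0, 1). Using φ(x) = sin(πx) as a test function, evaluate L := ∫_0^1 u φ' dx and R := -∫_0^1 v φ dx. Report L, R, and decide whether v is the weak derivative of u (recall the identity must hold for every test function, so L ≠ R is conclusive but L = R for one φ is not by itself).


LHS = 0, RHS = -6/π. No, v is not the weak derivative of u.

u(x) = -x**2 + x - 1, classical derivative u'(x) = 1 - 2*x.
φ(x) = sin(πx), so φ'(x) = π*cos(π*x).
Note φ(0) = φ(1) = 0, so the boundary term u·φ vanishes.
LHS = ∫_0^1 u(x) φ'(x) dx = ∫_0^1 (-π*x^2*cos(π*x) + π*x*cos(π*x) - π*cos(π*x)) dx. Term by term:
  ∫_0^1 -π*cos(π*x) dx = 0;  ∫_0^1 π*x*cos(π*x) dx = -2/π;  ∫_0^1 -π*x^2*cos(π*x) dx = 2/π.
Sum: 0 − 2/π + 2/π = 0.
So LHS = 0.
∫_0^1 v(x) φ(x) dx = ∫_0^1 (-2*x*sin(π*x) + 4*sin(π*x)) dx. Term by term:
  ∫_0^1 4*sin(π*x) dx = 8/π;  ∫_0^1 -2*x*sin(π*x) dx = -2/π.
Sum: 8/π − 2/π = 6/π.
So RHS = -∫_0^1 v(x) φ(x) dx = -6/π.
LHS − RHS = 6/π ≠ 0, so the identity fails.
(For a valid weak derivative the identity must hold for EVERY test function, in particular this one. The failure shows v is NOT the weak derivative of u.)
Correct weak derivative would be u'(x) = 1 - 2*x.


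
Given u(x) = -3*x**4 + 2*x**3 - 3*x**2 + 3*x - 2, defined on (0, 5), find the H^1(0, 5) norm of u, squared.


||u||_{H^1}^2 = 20136505/7

The H^1 norm (squared) on an interval (0, L) is
  ||u||_{H^1}^2 = ∫_0^L u(x)^2 dx + ∫_0^L u'(x)^2 dx.
Compute u'(x) = -12*x**3 + 6*x**2 - 6*x + 3.
Then u(x)^2 = 9*x**8 - 12*x**7 + 22*x**6 - 30*x**5 + 33*x**4 - 26*x**3 + 21*x**2 - 12*x + 4 and u'(x)^2 = 144*x**6 - 144*x**5 + 180*x**4 - 144*x**3 + 72*x**2 - 36*x + 9.
Integrate each monomial from 0 to 5 using ∫_0^5 c·x^n dx = c·5^(n+1)/(n+1):
  ∫_0^5 u(x)^2 dx = ∫_0^5 (9*x^8 - 12*x^7 + 22*x^6 - 30*x^5 + 33*x^4 - 26*x^3 + 21*x^2 - 12*x + 4) dx. Term by term:
    ∫_0^5 9*x^8 dx = 1953125;  ∫_0^5 -12*x^7 dx = -1171875/2;  ∫_0^5 22*x^6 dx = 1718750/7;
    ∫_0^5 -30*x^5 dx = -78125;  ∫_0^5 33*x^4 dx = 20625;  ∫_0^5 -26*x^3 dx = -8125/2;
    ∫_0^5 21*x^2 dx = 875;  ∫_0^5 -12*x dx = -150;  ∫_0^5 4 dx = 20.
  Sum: 1953125 − 1171875/2 + 1718750/7 − 78125 + 20625 − 8125/2 + 875 − 150 + 20 = 10863340/7.
  ∫_0^5 u'(x)^2 dx = ∫_0^5 (144*x^6 - 144*x^5 + 180*x^4 - 144*x^3 + 72*x^2 - 36*x + 9) dx. Term by term:
    ∫_0^5 144*x^6 dx = 11250000/7;  ∫_0^5 -144*x^5 dx = -375000;  ∫_0^5 180*x^4 dx = 112500;
    ∫_0^5 -144*x^3 dx = -22500;  ∫_0^5 72*x^2 dx = 3000;  ∫_0^5 -36*x dx = -450;
    ∫_0^5 9 dx = 45.
  Sum: 11250000/7 − 375000 + 112500 − 22500 + 3000 − 450 + 45 = 9273165/7.
Adding: ||u||_{H^1}^2 = 10863340/7 + 9273165/7 = 20136505/7.


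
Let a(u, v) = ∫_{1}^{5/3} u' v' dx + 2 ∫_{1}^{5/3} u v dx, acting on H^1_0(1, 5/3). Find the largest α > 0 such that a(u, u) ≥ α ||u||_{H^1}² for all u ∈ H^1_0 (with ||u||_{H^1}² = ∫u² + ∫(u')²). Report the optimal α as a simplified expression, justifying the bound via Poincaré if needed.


α = 1

Coercivity of a(·,·) on H^1_0(1, 5/3) means a(u, u) ≥ α ||u||_{H^1}² for every u ∈ H^1_0.
The interval has length L = 2/3, and Poincaré/coercivity depend only on L. Here a(u, u) = ∫(u')² + (2)·∫u².
Here c = 2 ≥ 1, so a(u,u) = ∫(u')² + c∫u² ≥ ∫(u')² + ∫u² = ||u||_{H^1}², i.e. α = 1 works. No larger α is possible: a(u,u) ≥ α||u||_{H^1}² means (1−α)∫(u')² ≥ (α−c)∫u², and for the modes u_n = sin(nπ(x−x₀)/L) (x₀ the left endpoint) one has ∫u_n²/∫(u_n')² = (L/(nπ))² → 0, so a(u_n,u_n)/||u_n||_{H^1}² → 1. Hence the optimal constant is α = 1.
Therefore α = 1.


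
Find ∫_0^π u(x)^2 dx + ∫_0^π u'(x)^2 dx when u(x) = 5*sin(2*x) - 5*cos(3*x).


||u||_{H^1(0,π)}^2 = 400 + 375*π/2

u'(x) = 15*sin(3*x) + 10*cos(2*x).
Expand u² and (u')² and integrate term by term on (0, π), using: for integers n ≥ 1, ∫_0^π sin²(nx) dx = ∫_0^π cos²(nx) dx = π/2; for n ≠ n', ∫_0^π sin(nx)sin(n'x) dx = ∫_0^π cos(nx)cos(n'x) dx = 0; and by product-to-sum, ∫_0^π sin(nx)cos(n'x) dx = ½∫_0^π [sin((n+n')x) + sin((n−n')x)] dx, which is 0 when n+n' is even and 2n/(n²−n'²) when n+n' is odd (it need not vanish on (0, π)).
  u² squared terms: (-5)²·∫cos(3x)² dx = 25·π/2 = 25*π/2;  (5)²·∫sin(2x)² dx = 25·π/2 = 25*π/2.
  u² cross terms: 2·(-5)·(5)·∫cos(3x)·sin(2x) dx = -50·(-4/5) = 40.
  So ∫_0^π u² dx = 25*π/2 + 25*π/2 + 40 = 40 + 25*π.
  (u')² squared terms: (10)²·∫cos(2x)² dx = 100·π/2 = 50*π;  (15)²·∫sin(3x)² dx = 225·π/2 = 225*π/2.
  (u')² cross terms: 2·(10)·(15)·∫cos(2x)·sin(3x) dx = 300·(6/5) = 360.
  So ∫_0^π (u')² dx = 50*π + 225*π/2 + 360 = 360 + 325*π/2.
||u||_{H^1}^2 = (40 + 25*π) + (360 + 325*π/2) = 400 + 375*π/2.


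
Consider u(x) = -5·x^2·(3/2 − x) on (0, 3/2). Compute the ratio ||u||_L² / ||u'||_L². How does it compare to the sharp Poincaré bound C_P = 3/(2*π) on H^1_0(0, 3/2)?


||u||_L² / ||u'||_L² = 3*sqrt(14)/28 < C_P = 3/(2*π).

u(x) = -5·x^2·(3/2 − x), so u'(x) = 15*x*(x - 1).
u(x) = -5·x^2·(3/2 − x) vanishes at x = 0 and x = 3/2, so u ∈ H^1_0(0, 3/2). Differentiate via the product rule and integrate the resulting polynomials term by term.
  ∫_0^3/2 u² dx = ∫_0^3/2 (25*x^6 - 75*x^5 + 225*x^4/4) dx. Term by term:
    ∫_0^3/2 25*x^6 dx = 54675/896;  ∫_0^3/2 -75*x^5 dx = -18225/128;  ∫_0^3/2 225*x^4/4 dx = 10935/128.
  Sum: 54675/896 − 18225/128 + 10935/128 = 3645/896.
  ∫_0^3/2 (u')² dx = ∫_0^3/2 (225*x^4 - 450*x^3 + 225*x^2) dx. Term by term:
    ∫_0^3/2 225*x^4 dx = 10935/32;  ∫_0^3/2 -450*x^3 dx = -18225/32;  ∫_0^3/2 225*x^2 dx = 2025/8.
  Sum: 10935/32 − 18225/32 + 2025/8 = 405/16.
∫_0^3/2 u² dx = 3645/896, so ||u||_L² = 27*sqrt(70)/112.
∫_0^3/2 (u')² dx = 405/16, so ||u'||_L² = 9*sqrt(5)/4.
Ratio ||u||_L² / ||u'||_L² = 3*sqrt(14)/28.
Sharp Poincaré constant on H^1_0(0, 3/2) is C_P = L/π = 3/(2*π), achieved by sin(2*π/3·x).
A polynomial bump cannot attain the sharp Poincaré constant (only the first sine eigenfunction does), so the ratio is strictly less than C_P, consistent with ||u||_L² ≤ C_P ||u'||_L².


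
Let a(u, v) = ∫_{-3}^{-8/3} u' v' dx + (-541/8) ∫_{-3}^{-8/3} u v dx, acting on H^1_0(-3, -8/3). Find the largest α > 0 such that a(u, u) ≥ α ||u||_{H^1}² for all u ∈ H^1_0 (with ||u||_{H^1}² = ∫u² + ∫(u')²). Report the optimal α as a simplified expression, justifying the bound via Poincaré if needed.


α = (-541 + 72*π^2)/(8*(1 + 9*π^2))

Coercivity of a(·,·) on H^1_0(-3, -8/3) means a(u, u) ≥ α ||u||_{H^1}² for every u ∈ H^1_0.
The interval has length L = 1/3, and Poincaré/coercivity depend only on L. Here a(u, u) = ∫(u')² + (-541/8)·∫u².
Here c = -541/8 < 0 with |c| < (π/L)² = 9*π^2, so coercivity still holds. The condition a(u,u) ≥ α||u||_{H^1}² reads (1−α)∫(u')² ≥ (α−c)∫u². Any admissible α is ≤ 1 (rapidly oscillating u have ∫u²/∫(u')² → 0), and α = 1 would force 0 ≥ (1−c)∫u², impossible since c < 1; so 1−α > 0. By the sharp Poincaré inequality on H^1_0 of an interval of length L, ∫(u')² ≥ (π/L)²∫u² with equality for the first sine mode sin(π(x−x₀)/L) (x₀ the left endpoint), so the inequality holds for all u iff (1−α)(π/L)² ≥ α − c, i.e. α ≤ ((π/L)² + c)/((π/L)² + 1) = (1 + c(L/π)²)/(1 + (L/π)²). (Direct route, valid since c ≤ 0: Poincaré gives c∫u² ≥ c(L/π)²∫(u')², so a(u,u) ≥ (1 + c(L/π)²)∫(u')², while ||u||_{H^1}² ≤ (1 + (L/π)²)∫(u')²; dividing yields the same α.) With (π/L)² = 9*π^2 and c = -541/8, the largest admissible constant is α = ((π/L)² + c)/((π/L)² + 1).
Simplifying, α = (-541 + 72*π^2)/(8*(1 + 9*π^2)).


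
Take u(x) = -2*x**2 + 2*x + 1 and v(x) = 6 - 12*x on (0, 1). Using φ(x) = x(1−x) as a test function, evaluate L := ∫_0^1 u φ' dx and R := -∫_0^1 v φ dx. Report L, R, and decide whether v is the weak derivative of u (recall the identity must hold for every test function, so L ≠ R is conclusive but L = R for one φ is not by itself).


LHS = 0, RHS = 0. No, v is not the weak derivative of u.

u(x) = -2*x**2 + 2*x + 1, classical derivative u'(x) = 2 - 4*x.
φ(x) = x(1−x), so φ'(x) = 1 - 2*x.
Note φ(0) = φ(1) = 0, so the boundary term u·φ vanishes.
LHS = ∫_0^1 u(x) φ'(x) dx = ∫_0^1 (4*x^3 - 6*x^2 + 1) dx. Term by term:
  ∫_0^1 4*x^3 dx = 1;  ∫_0^1 -6*x^2 dx = -2;  ∫_0^1 1 dx = 1.
Sum: 1 − 2 + 1 = 0.
So LHS = 0.
∫_0^1 v(x) φ(x) dx = ∫_0^1 (12*x^3 - 18*x^2 + 6*x) dx. Term by term:
  ∫_0^1 12*x^3 dx = 3;  ∫_0^1 -18*x^2 dx = -6;  ∫_0^1 6*x dx = 3.
Sum: 3 − 6 + 3 = 0.
So RHS = -∫_0^1 v(x) φ(x) dx = 0.
LHS = RHS, so the identity holds for this particular φ. But this is necessary, not sufficient: a weak derivative must satisfy the identity for EVERY test function in C_c^∞(0, 1).
Here u is smooth, so its weak derivative equals its classical derivative u'(x) = 2 - 4*x. Since v(x) = 6 - 12*x ≠ u'(x), v is NOT the weak derivative of u — the agreement for this single φ is a coincidence (the difference v − u' happens to be L²-orthogonal to this φ).


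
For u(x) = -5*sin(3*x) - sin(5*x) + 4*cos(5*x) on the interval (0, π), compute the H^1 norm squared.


||u||_{H^1(0,π)}^2 = 346*π

u'(x) = -20*sin(5*x) - 15*cos(3*x) - 5*cos(5*x).
Expand u² and (u')² and integrate term by term on (0, π), using: for integers n ≥ 1, ∫_0^π sin²(nx) dx = ∫_0^π cos²(nx) dx = π/2; for n ≠ n', ∫_0^π sin(nx)sin(n'x) dx = ∫_0^π cos(nx)cos(n'x) dx = 0; and by product-to-sum, ∫_0^π sin(nx)cos(n'x) dx = ½∫_0^π [sin((n+n')x) + sin((n−n')x)] dx, which is 0 when n+n' is even and 2n/(n²−n'²) when n+n' is odd (it need not vanish on (0, π)).
  u² squared terms: (-1)²·∫sin(5x)² dx = 1·π/2 = π/2;  (-5)²·∫sin(3x)² dx = 25·π/2 = 25*π/2;  (4)²·∫cos(5x)² dx = 16·π/2 = 8*π.
  u² cross terms: 2·(-1)·(-5)·∫sin(5x)·sin(3x) dx = 10·(0) = 0;  2·(-1)·(4)·∫sin(5x)·cos(5x) dx = -8·(0) = 0;  2·(-5)·(4)·∫sin(3x)·cos(5x) dx = -40·(0) = 0.
  So ∫_0^π u² dx = π/2 + 25*π/2 + 8*π + 0 + 0 + 0 = 21*π.
  (u')² squared terms: (-20)²·∫sin(5x)² dx = 400·π/2 = 200*π;  (-15)²·∫cos(3x)² dx = 225·π/2 = 225*π/2;  (-5)²·∫cos(5x)² dx = 25·π/2 = 25*π/2.
  (u')² cross terms: 2·(-20)·(-15)·∫sin(5x)·cos(3x) dx = 600·(0) = 0;  2·(-20)·(-5)·∫sin(5x)·cos(5x) dx = 200·(0) = 0;  2·(-15)·(-5)·∫cos(3x)·cos(5x) dx = 150·(0) = 0.
  So ∫_0^π (u')² dx = 200*π + 225*π/2 + 25*π/2 + 0 + 0 + 0 = 325*π.
||u||_{H^1}^2 = (21*π) + (325*π) = 346*π.


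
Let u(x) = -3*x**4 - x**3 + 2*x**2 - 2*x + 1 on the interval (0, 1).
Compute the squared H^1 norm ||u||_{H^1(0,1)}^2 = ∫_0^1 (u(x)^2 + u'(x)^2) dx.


||u||_{H^1}^2 = 331/12

The H^1 norm (squared) on an interval (0, L) is
  ||u||_{H^1}^2 = ∫_0^L u(x)^2 dx + ∫_0^L u'(x)^2 dx.
Compute u'(x) = -12*x**3 - 3*x**2 + 4*x - 2.
Then u(x)^2 = 9*x**8 + 6*x**7 - 11*x**6 + 8*x**5 + 2*x**4 - 10*x**3 + 8*x**2 - 4*x + 1 and u'(x)^2 = 144*x**6 + 72*x**5 - 87*x**4 + 24*x**3 + 28*x**2 - 16*x + 4.
Integrate each monomial from 0 to 1 using ∫_0^1 c·x^n dx = c·1^(n+1)/(n+1):
  ∫_0^1 u(x)^2 dx = ∫_0^1 (9*x^8 + 6*x^7 - 11*x^6 + 8*x^5 + 2*x^4 - 10*x^3 + 8*x^2 - 4*x + 1) dx. Term by term:
    ∫_0^1 9*x^8 dx = 1;  ∫_0^1 6*x^7 dx = 3/4;  ∫_0^1 -11*x^6 dx = -11/7;
    ∫_0^1 8*x^5 dx = 4/3;  ∫_0^1 2*x^4 dx = 2/5;  ∫_0^1 -10*x^3 dx = -5/2;
    ∫_0^1 8*x^2 dx = 8/3;  ∫_0^1 -4*x dx = -2;  ∫_0^1 1 dx = 1.
  Sum: 1 + 3/4 − 11/7 + 4/3 + 2/5 − 5/2 + 8/3 − 2 + 1 = 151/140.
  ∫_0^1 u'(x)^2 dx = ∫_0^1 (144*x^6 + 72*x^5 - 87*x^4 + 24*x^3 + 28*x^2 - 16*x + 4) dx. Term by term:
    ∫_0^1 144*x^6 dx = 144/7;  ∫_0^1 72*x^5 dx = 12;  ∫_0^1 -87*x^4 dx = -87/5;
    ∫_0^1 24*x^3 dx = 6;  ∫_0^1 28*x^2 dx = 28/3;  ∫_0^1 -16*x dx = -8;
    ∫_0^1 4 dx = 4.
  Sum: 144/7 + 12 − 87/5 + 6 + 28/3 − 8 + 4 = 2783/105.
Adding: ||u||_{H^1}^2 = 151/140 + 2783/105 = 331/12.


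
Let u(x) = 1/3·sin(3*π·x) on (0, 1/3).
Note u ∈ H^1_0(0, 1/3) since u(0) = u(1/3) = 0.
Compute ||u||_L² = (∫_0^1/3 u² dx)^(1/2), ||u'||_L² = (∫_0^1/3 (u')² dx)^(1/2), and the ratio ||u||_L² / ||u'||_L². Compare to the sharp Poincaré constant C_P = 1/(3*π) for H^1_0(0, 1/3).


||u||_L² / ||u'||_L² = 1/(3*π) = C_P.

u(x) = 1/3·sin(3*π·x), so u'(x) = π*cos(3*π*x).
Writing u(x) = A·sin(kπx/L) with A = 1/3 and k = 1, use ∫_0^L sin²(kπx/L) dx = L/2 and ∫_0^L cos²(kπx/L) dx = L/2.
u² = 1/9·sin²(3*π·x) and (u')² = π^2·cos²(3*π·x), and each of sin², cos² integrates to L/2 = 1/6 over (0, 1/3).
∫_0^1/3 u² dx = 1/54, so ||u||_L² = sqrt(6)/18.
∫_0^1/3 (u')² dx = π^2/6, so ||u'||_L² = sqrt(6)*π/6.
Ratio ||u||_L² / ||u'||_L² = 1/(3*π).
Sharp Poincaré constant on H^1_0(0, 1/3) is C_P = L/π = 1/(3*π), achieved by sin(3*π·x).
This is the k = 1 eigenfunction (up to amplitude), so the ratio equals the sharp Poincaré constant exactly.


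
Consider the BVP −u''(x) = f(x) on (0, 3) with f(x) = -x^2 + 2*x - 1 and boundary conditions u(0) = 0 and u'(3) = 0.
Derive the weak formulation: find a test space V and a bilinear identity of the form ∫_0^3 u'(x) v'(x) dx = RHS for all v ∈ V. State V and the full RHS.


V = {v ∈ H^1(0, 3) : v(0) = 0} (test functions vanish at x = 0 where u is specified); weak form: ∫_0^3 u'v' dx = ∫_0^3 (-x^2 + 2*x - 1) v dx for all v ∈ V.

Multiply both sides by a test function v and integrate from 0 to 3:
  ∫_0^3 −u''(x) v(x) dx = ∫_0^3 f(x) v(x) dx.
Integrate the LHS by parts once:
  ∫_0^3 −u'' v dx = −[u'(x) v(x)]_0^3 + ∫_0^3 u'(x) v'(x) dx.
Thus ∫_0^3 u'(x) v'(x) dx = ∫_0^3 f(x) v(x) dx + [u'(x) v(x)]_0^3.
Choose V so that boundary terms are either known or forced to vanish.
Mixed BC: u(0) = 0 (Dirichlet) and u'(3) = 0 (Neumann). Define V = {v ∈ H^1(0, 3) : v(0) = 0}. Then [u' v]_0^3 = u'(3)·v(3) − u'(0)·0 = 0.
Weak formulation: find u (satisfying any essential BC) such that ∫_0^3 u'(x) v'(x) dx = ∫_0^3 f v dx for all v ∈ V (Dirichlet at 0 absorbed into V; the Neumann datum at x = 3 is zero, so no boundary term remains).
Substituting f(x) = -x^2 + 2*x - 1, the right-hand side is ∫_0^3 (-x^2 + 2*x - 1) v dx.


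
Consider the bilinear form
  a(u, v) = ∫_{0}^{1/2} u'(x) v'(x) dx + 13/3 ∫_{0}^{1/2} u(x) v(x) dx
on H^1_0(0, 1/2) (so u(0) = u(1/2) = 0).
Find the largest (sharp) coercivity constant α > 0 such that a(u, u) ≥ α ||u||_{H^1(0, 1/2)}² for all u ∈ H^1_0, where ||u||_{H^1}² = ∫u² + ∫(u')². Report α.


α = 1

Coercivity of a(·,·) on H^1_0(0, 1/2) means a(u, u) ≥ α ||u||_{H^1}² for every u ∈ H^1_0.
The interval has length L = 1/2, and Poincaré/coercivity depend only on L. Here a(u, u) = ∫(u')² + (13/3)·∫u².
Here c = 13/3 ≥ 1, so a(u,u) = ∫(u')² + c∫u² ≥ ∫(u')² + ∫u² = ||u||_{H^1}², i.e. α = 1 works. No larger α is possible: a(u,u) ≥ α||u||_{H^1}² means (1−α)∫(u')² ≥ (α−c)∫u², and for the modes u_n = sin(nπ(x−x₀)/L) (x₀ the left endpoint) one has ∫u_n²/∫(u_n')² = (L/(nπ))² → 0, so a(u_n,u_n)/||u_n||_{H^1}² → 1. Hence the optimal constant is α = 1.
Therefore α = 1.


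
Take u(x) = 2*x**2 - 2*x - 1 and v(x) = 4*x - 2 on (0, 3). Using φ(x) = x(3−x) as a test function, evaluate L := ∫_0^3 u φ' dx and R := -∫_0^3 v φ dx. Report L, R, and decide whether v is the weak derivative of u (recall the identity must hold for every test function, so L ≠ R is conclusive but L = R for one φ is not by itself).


LHS = -18, RHS = -18. Yes, v = u' weakly.

u(x) = 2*x**2 - 2*x - 1, classical derivative u'(x) = 4*x - 2.
φ(x) = x(3−x), so φ'(x) = 3 - 2*x.
Note φ(0) = φ(3) = 0, so the boundary term u·φ vanishes.
LHS = ∫_0^3 u(x) φ'(x) dx = ∫_0^3 (-4*x^3 + 10*x^2 - 4*x - 3) dx. Term by term:
  ∫_0^3 -4*x^3 dx = -81;  ∫_0^3 10*x^2 dx = 90;  ∫_0^3 -4*x dx = -18;
  ∫_0^3 -3 dx = -9.
Sum: -81 + 90 − 18 − 9 = -18.
So LHS = -18.
∫_0^3 v(x) φ(x) dx = ∫_0^3 (-4*x^3 + 14*x^2 - 6*x) dx. Term by term:
  ∫_0^3 -4*x^3 dx = -81;  ∫_0^3 14*x^2 dx = 126;  ∫_0^3 -6*x dx = -27.
Sum: -81 + 126 − 27 = 18.
So RHS = -∫_0^3 v(x) φ(x) dx = -18.
LHS = RHS, so the identity holds for this test φ.
Moreover u is smooth here and v(x) = u'(x) = 4*x - 2 pointwise, so the identity holds for every test function. Hence v is the weak derivative of u.


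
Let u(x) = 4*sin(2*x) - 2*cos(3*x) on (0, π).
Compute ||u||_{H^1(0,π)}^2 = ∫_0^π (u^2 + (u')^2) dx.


||u||_{H^1(0,π)}^2 = 128 + 60*π

u'(x) = 6*sin(3*x) + 8*cos(2*x).
Expand u² and (u')² and integrate term by term on (0, π), using: for integers n ≥ 1, ∫_0^π sin²(nx) dx = ∫_0^π cos²(nx) dx = π/2; for n ≠ n', ∫_0^π sin(nx)sin(n'x) dx = ∫_0^π cos(nx)cos(n'x) dx = 0; and by product-to-sum, ∫_0^π sin(nx)cos(n'x) dx = ½∫_0^π [sin((n+n')x) + sin((n−n')x)] dx, which is 0 when n+n' is even and 2n/(n²−n'²) when n+n' is odd (it need not vanish on (0, π)).
  u² squared terms: (-2)²·∫cos(3x)² dx = 4·π/2 = 2*π;  (4)²·∫sin(2x)² dx = 16·π/2 = 8*π.
  u² cross terms: 2·(-2)·(4)·∫cos(3x)·sin(2x) dx = -16·(-4/5) = 64/5.
  So ∫_0^π u² dx = 2*π + 8*π + 64/5 = 64/5 + 10*π.
  (u')² squared terms: (6)²·∫sin(3x)² dx = 36·π/2 = 18*π;  (8)²·∫cos(2x)² dx = 64·π/2 = 32*π.
  (u')² cross terms: 2·(6)·(8)·∫sin(3x)·cos(2x) dx = 96·(6/5) = 576/5.
  So ∫_0^π (u')² dx = 18*π + 32*π + 576/5 = 576/5 + 50*π.
||u||_{H^1}^2 = (64/5 + 10*π) + (576/5 + 50*π) = 128 + 60*π.


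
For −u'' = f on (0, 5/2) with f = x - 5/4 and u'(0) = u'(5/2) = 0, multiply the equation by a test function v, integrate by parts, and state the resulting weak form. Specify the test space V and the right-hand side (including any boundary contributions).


V = H^1(0, 5/2) (no boundary constraint on v; u is determined up to an additive constant); weak form: ∫_0^5/2 u'v' dx = ∫_0^5/2 (x - 5/4) v dx for all v ∈ V.

Multiply both sides by a test function v and integrate from 0 to 5/2:
  ∫_0^5/2 −u''(x) v(x) dx = ∫_0^5/2 f(x) v(x) dx.
Integrate the LHS by parts once:
  ∫_0^5/2 −u'' v dx = −[u'(x) v(x)]_0^5/2 + ∫_0^5/2 u'(x) v'(x) dx.
Thus ∫_0^5/2 u'(x) v'(x) dx = ∫_0^5/2 f(x) v(x) dx + [u'(x) v(x)]_0^5/2.
Choose V so that boundary terms are either known or forced to vanish.
u has homogeneous Neumann: u'(0) = u'(5/2) = 0. So [u' v]_0^5/2 = 0·v(5/2) − 0·v(0) = 0 for any v; take V = H^1(0, 5/2).
Weak formulation: find u (satisfying any essential BC) such that ∫_0^5/2 u'(x) v'(x) dx = ∫_0^5/2 f v dx for all v ∈ V (homogeneous Neumann, so boundary terms vanish).
Substituting f(x) = x - 5/4, the right-hand side is ∫_0^5/2 (x - 5/4) v dx.
Compatibility check (pure Neumann): taking v ≡ 1 ∈ V gives 0 = ∫_0^5/2 f dx + (0) − (0), i.e. ∫_0^5/2 f dx must equal u'(0) − u'(5/2) = 0. Indeed ∫_0^5/2 (x - 5/4) dx = 0, so the data are compatible. The solution is then unique only up to an additive constant (fix it e.g. by requiring ∫_0^5/2 u dx = 0).


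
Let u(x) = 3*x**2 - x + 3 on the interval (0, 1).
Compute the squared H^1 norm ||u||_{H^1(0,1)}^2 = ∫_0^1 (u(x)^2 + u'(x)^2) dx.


||u||_{H^1}^2 = 589/30

The H^1 norm (squared) on an interval (0, L) is
  ||u||_{H^1}^2 = ∫_0^L u(x)^2 dx + ∫_0^L u'(x)^2 dx.
Compute u'(x) = 6*x - 1.
Then u(x)^2 = 9*x**4 - 6*x**3 + 19*x**2 - 6*x + 9 and u'(x)^2 = 36*x**2 - 12*x + 1.
Integrate each monomial from 0 to 1 using ∫_0^1 c·x^n dx = c·1^(n+1)/(n+1):
  ∫_0^1 u(x)^2 dx = ∫_0^1 (9*x^4 - 6*x^3 + 19*x^2 - 6*x + 9) dx. Term by term:
    ∫_0^1 9*x^4 dx = 9/5;  ∫_0^1 -6*x^3 dx = -3/2;  ∫_0^1 19*x^2 dx = 19/3;
    ∫_0^1 -6*x dx = -3;  ∫_0^1 9 dx = 9.
  Sum: 9/5 − 3/2 + 19/3 − 3 + 9 = 379/30.
  ∫_0^1 u'(x)^2 dx = ∫_0^1 (36*x^2 - 12*x + 1) dx. Term by term:
    ∫_0^1 36*x^2 dx = 12;  ∫_0^1 -12*x dx = -6;  ∫_0^1 1 dx = 1.
  Sum: 12 − 6 + 1 = 7.
Adding: ||u||_{H^1}^2 = 379/30 + 7 = 589/30.


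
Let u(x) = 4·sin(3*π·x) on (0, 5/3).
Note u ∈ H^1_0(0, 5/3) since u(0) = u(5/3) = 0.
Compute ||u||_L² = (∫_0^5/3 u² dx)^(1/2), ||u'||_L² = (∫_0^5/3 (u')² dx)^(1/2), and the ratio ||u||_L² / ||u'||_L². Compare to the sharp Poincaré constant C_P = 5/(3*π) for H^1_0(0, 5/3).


||u||_L² / ||u'||_L² = 1/(3*π) < C_P = 5/(3*π).

u(x) = 4·sin(3*π·x), so u'(x) = 12*π*cos(3*π*x).
Writing u(x) = A·sin(kπx/L) with A = 4 and k = 5, use ∫_0^L sin²(kπx/L) dx = L/2 and ∫_0^L cos²(kπx/L) dx = L/2.
u² = 16·sin²(3*π·x) and (u')² = 144*π^2·cos²(3*π·x), and each of sin², cos² integrates to L/2 = 5/6 over (0, 5/3).
∫_0^5/3 u² dx = 40/3, so ||u||_L² = 2*sqrt(30)/3.
∫_0^5/3 (u')² dx = 120*π^2, so ||u'||_L² = 2*sqrt(30)*π.
Ratio ||u||_L² / ||u'||_L² = 1/(3*π).
Sharp Poincaré constant on H^1_0(0, 5/3) is C_P = L/π = 5/(3*π), achieved by sin(3*π/5·x).
This is the k = 5 harmonic; the ratio L/(kπ) is strictly less than C_P = L/π, consistent with the sharp inequality ||u||_L² ≤ C_P ||u'||_L².


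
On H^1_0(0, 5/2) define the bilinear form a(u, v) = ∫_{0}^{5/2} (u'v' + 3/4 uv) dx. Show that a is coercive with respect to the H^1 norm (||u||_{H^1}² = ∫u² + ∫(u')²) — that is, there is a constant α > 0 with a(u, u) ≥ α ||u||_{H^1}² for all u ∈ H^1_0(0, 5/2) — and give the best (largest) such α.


α = (75 + 16*π^2)/(4*(25 + 4*π^2))

Coercivity of a(·,·) on H^1_0(0, 5/2) means a(u, u) ≥ α ||u||_{H^1}² for every u ∈ H^1_0.
The interval has length L = 5/2, and Poincaré/coercivity depend only on L. Here a(u, u) = ∫(u')² + (3/4)·∫u².
Here 0 < c = 3/4 < 1. The condition a(u,u) ≥ α||u||_{H^1}² reads (1−α)∫(u')² ≥ (α−c)∫u². Any admissible α is ≤ 1 (rapidly oscillating u have ∫u²/∫(u')² → 0), and α = 1 would force 0 ≥ (1−c)∫u², impossible since c < 1; so 1−α > 0. By the sharp Poincaré inequality on H^1_0 of an interval of length L, ∫(u')² ≥ (π/L)²∫u² with equality for the first sine mode sin(π(x−x₀)/L) (x₀ the left endpoint), so the inequality holds for all u iff (1−α)(π/L)² ≥ α − c, i.e. α ≤ ((π/L)² + c)/((π/L)² + 1) = (1 + c(L/π)²)/(1 + (L/π)²). With (π/L)² = 4*π^2/25 and c = 3/4, the largest admissible constant is α = ((π/L)² + c)/((π/L)² + 1).
Simplifying, α = (75 + 16*π^2)/(4*(25 + 4*π^2)).


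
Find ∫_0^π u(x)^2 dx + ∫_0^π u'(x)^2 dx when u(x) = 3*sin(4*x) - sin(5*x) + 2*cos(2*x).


||u||_{H^1(0,π)}^2 = -200/21 + 199*π/2

u'(x) = -4*sin(2*x) + 12*cos(4*x) - 5*cos(5*x).
Expand u² and (u')² and integrate term by term on (0, π), using: for integers n ≥ 1, ∫_0^π sin²(nx) dx = ∫_0^π cos²(nx) dx = π/2; for n ≠ n', ∫_0^π sin(nx)sin(n'x) dx = ∫_0^π cos(nx)cos(n'x) dx = 0; and by product-to-sum, ∫_0^π sin(nx)cos(n'x) dx = ½∫_0^π [sin((n+n')x) + sin((n−n')x)] dx, which is 0 when n+n' is even and 2n/(n²−n'²) when n+n' is odd (it need not vanish on (0, π)).
  u² squared terms: (-1)²·∫sin(5x)² dx = 1·π/2 = π/2;  (2)²·∫cos(2x)² dx = 4·π/2 = 2*π;  (3)²·∫sin(4x)² dx = 9·π/2 = 9*π/2.
  u² cross terms: 2·(-1)·(2)·∫sin(5x)·cos(2x) dx = -4·(10/21) = -40/21;  2·(-1)·(3)·∫sin(5x)·sin(4x) dx = -6·(0) = 0;  2·(2)·(3)·∫cos(2x)·sin(4x) dx = 12·(0) = 0.
  So ∫_0^π u² dx = π/2 + 2*π + 9*π/2 − 40/21 + 0 + 0 = -40/21 + 7*π.
  (u')² squared terms: (-5)²·∫cos(5x)² dx = 25·π/2 = 25*π/2;  (-4)²·∫sin(2x)² dx = 16·π/2 = 8*π;  (12)²·∫cos(4x)² dx = 144·π/2 = 72*π.
  (u')² cross terms: 2·(-5)·(-4)·∫cos(5x)·sin(2x) dx = 40·(-4/21) = -160/21;  2·(-5)·(12)·∫cos(5x)·cos(4x) dx = -120·(0) = 0;  2·(-4)·(12)·∫sin(2x)·cos(4x) dx = -96·(0) = 0.
  So ∫_0^π (u')² dx = 25*π/2 + 8*π + 72*π − 160/21 + 0 + 0 = -160/21 + 185*π/2.
||u||_{H^1}^2 = (-40/21 + 7*π) + (-160/21 + 185*π/2) = -200/21 + 199*π/2.
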